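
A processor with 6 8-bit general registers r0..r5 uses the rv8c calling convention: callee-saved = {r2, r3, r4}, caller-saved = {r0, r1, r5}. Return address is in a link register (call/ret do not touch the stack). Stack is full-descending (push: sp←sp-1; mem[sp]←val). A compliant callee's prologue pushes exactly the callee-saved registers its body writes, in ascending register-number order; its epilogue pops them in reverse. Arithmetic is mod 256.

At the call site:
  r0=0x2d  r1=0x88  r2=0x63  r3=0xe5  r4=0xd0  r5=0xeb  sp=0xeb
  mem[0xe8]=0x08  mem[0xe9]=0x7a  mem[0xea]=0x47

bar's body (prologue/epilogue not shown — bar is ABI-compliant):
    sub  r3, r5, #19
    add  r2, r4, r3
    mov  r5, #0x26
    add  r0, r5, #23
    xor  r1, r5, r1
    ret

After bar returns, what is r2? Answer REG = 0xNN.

prologue: push r2 → mem[0xea]=0x63, sp=0xea
prologue: push r3 → mem[0xe9]=0xe5, sp=0xe9
body[0] sub  r3, r5, #19 → r3=0xd8
body[1] add  r2, r4, r3 → r2=0xa8
body[2] mov  r5, #0x26 → r5=0x26
body[3] add  r0, r5, #23 → r0=0x3d
body[4] xor  r1, r5, r1 → r1=0xae
epilogue: pop r3=0xe5, sp=0xea
epilogue: pop r2=0x63, sp=0xeb
r2 is callee-saved → restored

REG = 0x63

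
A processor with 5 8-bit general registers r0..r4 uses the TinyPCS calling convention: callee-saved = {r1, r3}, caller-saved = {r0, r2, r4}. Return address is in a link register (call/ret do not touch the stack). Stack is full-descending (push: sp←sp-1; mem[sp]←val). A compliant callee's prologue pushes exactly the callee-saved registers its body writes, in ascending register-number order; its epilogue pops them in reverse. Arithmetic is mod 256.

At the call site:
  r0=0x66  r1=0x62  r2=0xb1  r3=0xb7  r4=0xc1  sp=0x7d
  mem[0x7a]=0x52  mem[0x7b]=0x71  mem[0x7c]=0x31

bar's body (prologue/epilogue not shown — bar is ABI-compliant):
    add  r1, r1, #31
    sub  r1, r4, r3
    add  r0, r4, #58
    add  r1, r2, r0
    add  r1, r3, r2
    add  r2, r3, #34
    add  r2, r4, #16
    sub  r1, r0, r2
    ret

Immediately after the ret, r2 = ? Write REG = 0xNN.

prologue: push r1 → mem[0x7c]=0x62, sp=0x7c
body[0] add  r1, r1, #31 → r1=0x81
body[1] sub  r1, r4, r3 → r1=0x0a
body[2] add  r0, r4, #58 → r0=0xfb
body[3] add  r1, r2, r0 → r1=0xac
body[4] add  r1, r3, r2 → r1=0x68
body[5] add  r2, r3, #34 → r2=0xd9
body[6] add  r2, r4, #16 → r2=0xd1
body[7] sub  r1, r0, r2 → r1=0x2a
epilogue: pop r1=0x62, sp=0x7d
r2 is caller-saved → body value

REG = 0xd1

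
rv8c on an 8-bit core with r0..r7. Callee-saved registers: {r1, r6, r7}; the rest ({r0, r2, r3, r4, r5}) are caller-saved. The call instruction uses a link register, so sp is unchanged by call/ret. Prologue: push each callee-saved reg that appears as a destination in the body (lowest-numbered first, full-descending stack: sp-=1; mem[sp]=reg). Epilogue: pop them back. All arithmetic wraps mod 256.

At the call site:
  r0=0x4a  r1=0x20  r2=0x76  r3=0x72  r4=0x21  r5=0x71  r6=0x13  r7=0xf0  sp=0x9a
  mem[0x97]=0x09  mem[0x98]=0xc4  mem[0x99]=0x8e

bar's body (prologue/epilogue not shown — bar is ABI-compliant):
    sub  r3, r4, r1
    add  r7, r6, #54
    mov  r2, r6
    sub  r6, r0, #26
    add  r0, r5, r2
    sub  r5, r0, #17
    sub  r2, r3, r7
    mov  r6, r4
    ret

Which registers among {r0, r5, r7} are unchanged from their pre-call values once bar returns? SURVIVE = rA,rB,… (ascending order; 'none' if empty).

prologue: push r6 -> mem[0x99]=0x13, sp=0x99
prologue: push r7 -> mem[0x98]=0xf0, sp=0x98
body[0] sub  r3, r4, r1 -> r3=0x01
body[1] add  r7, r6, #54 -> r7=0x49
body[2] mov  r2, r6 -> r2=0x13
body[3] sub  r6, r0, #26 -> r6=0x30
body[4] add  r0, r5, r2 -> r0=0x84
body[5] sub  r5, r0, #17 -> r5=0x73
body[6] sub  r2, r3, r7 -> r2=0xb8
body[7] mov  r6, r4 -> r6=0x21
epilogue: pop r7=0xf0, sp=0x99
epilogue: pop r6=0x13, sp=0x9a
r0: caller-saved, written=True
r5: caller-saved, written=True
r7: callee-saved, written=True

SURVIVE = r7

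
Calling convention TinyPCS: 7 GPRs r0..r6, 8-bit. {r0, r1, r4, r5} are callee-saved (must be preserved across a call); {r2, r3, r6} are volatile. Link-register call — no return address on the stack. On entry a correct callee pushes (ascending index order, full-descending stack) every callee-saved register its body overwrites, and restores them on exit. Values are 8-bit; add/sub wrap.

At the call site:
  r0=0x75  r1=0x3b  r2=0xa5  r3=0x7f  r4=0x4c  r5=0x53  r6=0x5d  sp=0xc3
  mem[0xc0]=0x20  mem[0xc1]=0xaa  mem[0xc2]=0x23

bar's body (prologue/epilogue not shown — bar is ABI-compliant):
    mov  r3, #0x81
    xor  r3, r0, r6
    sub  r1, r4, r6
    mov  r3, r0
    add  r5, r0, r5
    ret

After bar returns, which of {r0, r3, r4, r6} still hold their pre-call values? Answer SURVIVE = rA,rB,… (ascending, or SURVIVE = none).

prologue: push r1 -> mem[0xc2]=0x3b, sp=0xc2
prologue: push r5 -> mem[0xc1]=0x53, sp=0xc1
body[0] mov  r3, #0x81 -> r3=0x81
body[1] xor  r3, r0, r6 -> r3=0x28
body[2] sub  r1, r4, r6 -> r1=0xef
body[3] mov  r3, r0 -> r3=0x75
body[4] add  r5, r0, r5 -> r5=0xc8
epilogue: pop r5=0x53, sp=0xc2
epilogue: pop r1=0x3b, sp=0xc3
r0: callee-saved, written=False
r3: caller-saved, written=True
r4: callee-saved, written=False
r6: caller-saved, written=False

SURVIVE = r0,r4,r6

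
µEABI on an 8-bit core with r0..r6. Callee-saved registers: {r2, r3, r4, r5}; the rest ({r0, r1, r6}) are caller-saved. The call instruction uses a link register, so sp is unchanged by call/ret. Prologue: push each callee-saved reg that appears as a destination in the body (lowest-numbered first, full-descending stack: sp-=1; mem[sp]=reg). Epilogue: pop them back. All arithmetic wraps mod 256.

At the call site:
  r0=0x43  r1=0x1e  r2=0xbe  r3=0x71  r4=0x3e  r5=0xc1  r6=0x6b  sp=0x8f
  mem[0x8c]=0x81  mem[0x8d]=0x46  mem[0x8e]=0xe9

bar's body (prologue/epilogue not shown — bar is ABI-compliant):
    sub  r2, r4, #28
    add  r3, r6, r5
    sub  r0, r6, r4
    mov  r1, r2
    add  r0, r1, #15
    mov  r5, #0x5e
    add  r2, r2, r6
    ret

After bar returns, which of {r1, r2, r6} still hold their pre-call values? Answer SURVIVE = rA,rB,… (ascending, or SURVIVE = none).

prologue: push r2 -> mem[0x8e]=0xbe, sp=0x8e
prologue: push r3 -> mem[0x8d]=0x71, sp=0x8d
prologue: push r5 -> mem[0x8c]=0xc1, sp=0x8c
body[0] sub  r2, r4, #28 -> r2=0x22
body[1] add  r3, r6, r5 -> r3=0x2c
body[2] sub  r0, r6, r4 -> r0=0x2d
body[3] mov  r1, r2 -> r1=0x22
body[4] add  r0, r1, #15 -> r0=0x31
body[5] mov  r5, #0x5e -> r5=0x5e
body[6] add  r2, r2, r6 -> r2=0x8d
epilogue: pop r5=0xc1, sp=0x8d
epilogue: pop r3=0x71, sp=0x8e
epilogue: pop r2=0xbe, sp=0x8f
r1: caller-saved, written=True
r2: callee-saved, written=True
r6: caller-saved, written=False

SURVIVE = r2,r6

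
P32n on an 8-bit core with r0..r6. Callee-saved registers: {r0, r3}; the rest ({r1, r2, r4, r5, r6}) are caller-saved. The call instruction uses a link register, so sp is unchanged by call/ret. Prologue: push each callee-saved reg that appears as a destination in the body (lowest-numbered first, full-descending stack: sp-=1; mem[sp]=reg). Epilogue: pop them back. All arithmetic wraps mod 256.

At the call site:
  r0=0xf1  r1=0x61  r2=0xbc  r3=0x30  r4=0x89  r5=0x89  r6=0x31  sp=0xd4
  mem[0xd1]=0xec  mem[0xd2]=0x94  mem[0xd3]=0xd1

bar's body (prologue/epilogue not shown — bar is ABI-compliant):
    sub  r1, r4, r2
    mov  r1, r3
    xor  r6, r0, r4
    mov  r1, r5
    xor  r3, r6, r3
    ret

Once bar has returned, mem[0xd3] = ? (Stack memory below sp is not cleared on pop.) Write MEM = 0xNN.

MEM = 0x30

prologue: push r3 -> mem[0xd3]=0x30, sp=0xd3
body[0] sub  r1, r4, r2 -> r1=0xcd
body[1] mov  r1, r3 -> r1=0x30
body[2] xor  r6, r0, r4 -> r6=0x78
body[3] mov  r1, r5 -> r1=0x89
body[4] xor  r3, r6, r3 -> r3=0x48
epilogue: pop r3=0x30, sp=0xd4
prologue pushed ['r3'] at ['0xd3']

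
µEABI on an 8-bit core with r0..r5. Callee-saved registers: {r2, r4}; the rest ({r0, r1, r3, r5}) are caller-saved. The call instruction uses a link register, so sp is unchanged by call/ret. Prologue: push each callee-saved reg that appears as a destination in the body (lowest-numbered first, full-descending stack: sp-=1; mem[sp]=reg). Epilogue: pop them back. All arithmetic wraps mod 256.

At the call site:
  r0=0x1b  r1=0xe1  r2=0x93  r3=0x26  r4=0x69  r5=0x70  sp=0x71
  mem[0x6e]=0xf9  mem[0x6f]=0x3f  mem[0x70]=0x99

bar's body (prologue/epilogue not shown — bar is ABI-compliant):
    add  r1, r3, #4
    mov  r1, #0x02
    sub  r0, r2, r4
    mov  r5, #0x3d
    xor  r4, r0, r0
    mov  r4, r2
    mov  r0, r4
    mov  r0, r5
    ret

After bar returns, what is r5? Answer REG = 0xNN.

prologue: push r4 → mem[0x70]=0x69, sp=0x70
body[0] add  r1, r3, #4 → r1=0x2a
body[1] mov  r1, #0x02 → r1=0x02
body[2] sub  r0, r2, r4 → r0=0x2a
body[3] mov  r5, #0x3d → r5=0x3d
body[4] xor  r4, r0, r0 → r4=0x00
body[5] mov  r4, r2 → r4=0x93
body[6] mov  r0, r4 → r0=0x93
body[7] mov  r0, r5 → r0=0x3d
epilogue: pop r4=0x69, sp=0x71
r5 is caller-saved → body value

REG = 0x3d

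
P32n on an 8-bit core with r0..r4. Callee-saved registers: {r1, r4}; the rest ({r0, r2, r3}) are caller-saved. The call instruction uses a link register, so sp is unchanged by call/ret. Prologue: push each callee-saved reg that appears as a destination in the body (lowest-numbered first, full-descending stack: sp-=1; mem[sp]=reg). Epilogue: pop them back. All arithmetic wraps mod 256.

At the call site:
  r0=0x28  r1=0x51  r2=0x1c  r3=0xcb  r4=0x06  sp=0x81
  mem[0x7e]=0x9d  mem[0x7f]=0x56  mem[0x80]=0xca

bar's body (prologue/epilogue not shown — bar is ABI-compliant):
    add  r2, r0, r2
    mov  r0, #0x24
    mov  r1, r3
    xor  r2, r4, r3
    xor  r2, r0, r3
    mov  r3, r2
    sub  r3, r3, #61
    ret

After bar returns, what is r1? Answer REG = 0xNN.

prologue: push r1 → mem[0x80]=0x51, sp=0x80
body[0] add  r2, r0, r2 → r2=0x44
body[1] mov  r0, #0x24 → r0=0x24
body[2] mov  r1, r3 → r1=0xcb
body[3] xor  r2, r4, r3 → r2=0xcd
body[4] xor  r2, r0, r3 → r2=0xef
body[5] mov  r3, r2 → r3=0xef
body[6] sub  r3, r3, #61 → r3=0xb2
epilogue: pop r1=0x51, sp=0x81
r1 is callee-saved → restored

REG = 0x51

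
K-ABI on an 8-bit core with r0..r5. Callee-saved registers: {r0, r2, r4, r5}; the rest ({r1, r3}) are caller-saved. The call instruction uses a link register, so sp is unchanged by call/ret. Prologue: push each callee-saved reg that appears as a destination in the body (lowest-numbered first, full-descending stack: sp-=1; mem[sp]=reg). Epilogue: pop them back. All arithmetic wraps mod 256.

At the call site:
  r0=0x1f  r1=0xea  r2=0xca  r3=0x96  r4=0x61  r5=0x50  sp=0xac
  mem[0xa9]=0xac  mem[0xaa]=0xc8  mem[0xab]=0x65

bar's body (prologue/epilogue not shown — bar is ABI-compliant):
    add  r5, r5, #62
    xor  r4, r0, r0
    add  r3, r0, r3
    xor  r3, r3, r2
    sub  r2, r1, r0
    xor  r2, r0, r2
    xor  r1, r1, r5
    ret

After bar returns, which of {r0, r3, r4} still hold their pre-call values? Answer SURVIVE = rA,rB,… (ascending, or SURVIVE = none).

SURVIVE = r0,r4

prologue: push r2 → mem[0xab]=0xca, sp=0xab
prologue: push r4 → mem[0xaa]=0x61, sp=0xaa
prologue: push r5 → mem[0xa9]=0x50, sp=0xa9
body[0] add  r5, r5, #62 → r5=0x8e
body[1] xor  r4, r0, r0 → r4=0x00
body[2] add  r3, r0, r3 → r3=0xb5
body[3] xor  r3, r3, r2 → r3=0x7f
body[4] sub  r2, r1, r0 → r2=0xcb
body[5] xor  r2, r0, r2 → r2=0xd4
body[6] xor  r1, r1, r5 → r1=0x64
epilogue: pop r5=0x50, sp=0xaa
epilogue: pop r4=0x61, sp=0xab
epilogue: pop r2=0xca, sp=0xac
r0: callee-saved, written=False
r3: caller-saved, written=True
r4: callee-saved, written=True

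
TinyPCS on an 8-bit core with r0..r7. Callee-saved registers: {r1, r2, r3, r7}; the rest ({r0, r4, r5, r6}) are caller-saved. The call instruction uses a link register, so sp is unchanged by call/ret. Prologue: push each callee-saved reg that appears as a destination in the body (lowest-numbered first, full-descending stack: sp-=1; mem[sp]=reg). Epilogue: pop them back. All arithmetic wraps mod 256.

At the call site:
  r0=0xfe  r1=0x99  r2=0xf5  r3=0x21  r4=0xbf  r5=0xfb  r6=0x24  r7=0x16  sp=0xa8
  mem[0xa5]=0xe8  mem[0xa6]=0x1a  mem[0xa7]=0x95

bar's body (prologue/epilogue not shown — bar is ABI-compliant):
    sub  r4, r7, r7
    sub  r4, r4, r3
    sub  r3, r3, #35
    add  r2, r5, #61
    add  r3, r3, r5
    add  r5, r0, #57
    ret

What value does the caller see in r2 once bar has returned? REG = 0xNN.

prologue: push r2 → mem[0xa7]=0xf5, sp=0xa7
prologue: push r3 → mem[0xa6]=0x21, sp=0xa6
body[0] sub  r4, r7, r7 → r4=0x00
body[1] sub  r4, r4, r3 → r4=0xdf
body[2] sub  r3, r3, #35 → r3=0xfe
body[3] add  r2, r5, #61 → r2=0x38
body[4] add  r3, r3, r5 → r3=0xf9
body[5] add  r5, r0, #57 → r5=0x37
epilogue: pop r3=0x21, sp=0xa7
epilogue: pop r2=0xf5, sp=0xa8
r2 is callee-saved → restored

REG = 0xf5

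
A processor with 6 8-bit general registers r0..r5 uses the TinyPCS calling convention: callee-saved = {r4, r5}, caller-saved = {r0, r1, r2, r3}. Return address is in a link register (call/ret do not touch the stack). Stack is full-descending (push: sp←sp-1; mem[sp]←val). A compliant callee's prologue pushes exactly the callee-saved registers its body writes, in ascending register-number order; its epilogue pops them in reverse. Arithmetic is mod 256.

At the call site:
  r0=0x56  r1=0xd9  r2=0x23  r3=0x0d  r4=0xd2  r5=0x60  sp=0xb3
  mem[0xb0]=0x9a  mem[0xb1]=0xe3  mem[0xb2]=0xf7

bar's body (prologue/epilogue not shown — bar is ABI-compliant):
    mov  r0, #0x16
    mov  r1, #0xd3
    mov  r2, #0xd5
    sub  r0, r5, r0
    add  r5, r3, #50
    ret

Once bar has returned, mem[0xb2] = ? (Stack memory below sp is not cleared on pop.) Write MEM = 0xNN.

MEM = 0x60

prologue: push r5 → mem[0xb2]=0x60, sp=0xb2
body[0] mov  r0, #0x16 → r0=0x16
body[1] mov  r1, #0xd3 → r1=0xd3
body[2] mov  r2, #0xd5 → r2=0xd5
body[3] sub  r0, r5, r0 → r0=0x4a
body[4] add  r5, r3, #50 → r5=0x3f
epilogue: pop r5=0x60, sp=0xb3
prologue pushed ['r5'] at ['0xb2']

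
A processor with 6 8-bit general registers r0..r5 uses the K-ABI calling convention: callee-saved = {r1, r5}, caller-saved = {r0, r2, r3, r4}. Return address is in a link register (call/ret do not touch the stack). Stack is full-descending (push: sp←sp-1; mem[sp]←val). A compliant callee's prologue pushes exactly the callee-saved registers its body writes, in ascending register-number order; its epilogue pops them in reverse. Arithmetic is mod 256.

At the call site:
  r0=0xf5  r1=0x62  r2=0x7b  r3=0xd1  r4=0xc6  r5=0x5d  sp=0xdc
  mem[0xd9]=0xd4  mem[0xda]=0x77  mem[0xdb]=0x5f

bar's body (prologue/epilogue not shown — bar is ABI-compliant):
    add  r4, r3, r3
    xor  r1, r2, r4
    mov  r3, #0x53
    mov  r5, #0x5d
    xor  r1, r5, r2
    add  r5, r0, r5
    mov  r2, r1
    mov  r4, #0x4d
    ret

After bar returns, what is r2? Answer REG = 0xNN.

prologue: push r1 -> mem[0xdb]=0x62, sp=0xdb
prologue: push r5 -> mem[0xda]=0x5d, sp=0xda
body[0] add  r4, r3, r3 -> r4=0xa2
body[1] xor  r1, r2, r4 -> r1=0xd9
body[2] mov  r3, #0x53 -> r3=0x53
body[3] mov  r5, #0x5d -> r5=0x5d
body[4] xor  r1, r5, r2 -> r1=0x26
body[5] add  r5, r0, r5 -> r5=0x52
body[6] mov  r2, r1 -> r2=0x26
body[7] mov  r4, #0x4d -> r4=0x4d
epilogue: pop r5=0x5d, sp=0xdb
epilogue: pop r1=0x62, sp=0xdc
r2 is caller-saved -> body value

REG = 0x26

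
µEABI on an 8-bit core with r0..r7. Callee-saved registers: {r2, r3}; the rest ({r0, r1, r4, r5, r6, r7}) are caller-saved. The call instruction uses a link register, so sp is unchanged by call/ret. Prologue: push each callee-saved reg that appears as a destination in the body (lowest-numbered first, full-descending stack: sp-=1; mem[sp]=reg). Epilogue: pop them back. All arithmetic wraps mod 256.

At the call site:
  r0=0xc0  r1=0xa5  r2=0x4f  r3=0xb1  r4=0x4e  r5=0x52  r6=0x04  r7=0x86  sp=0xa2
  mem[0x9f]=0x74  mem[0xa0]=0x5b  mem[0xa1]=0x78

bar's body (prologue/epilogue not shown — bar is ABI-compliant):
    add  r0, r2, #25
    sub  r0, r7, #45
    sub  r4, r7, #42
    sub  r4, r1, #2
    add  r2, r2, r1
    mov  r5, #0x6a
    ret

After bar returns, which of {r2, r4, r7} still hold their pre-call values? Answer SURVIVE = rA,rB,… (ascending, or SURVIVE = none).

SURVIVE = r2,r7

prologue: push r2 → mem[0xa1]=0x4f, sp=0xa1
body[0] add  r0, r2, #25 → r0=0x68
body[1] sub  r0, r7, #45 → r0=0x59
body[2] sub  r4, r7, #42 → r4=0x5c
body[3] sub  r4, r1, #2 → r4=0xa3
body[4] add  r2, r2, r1 → r2=0xf4
body[5] mov  r5, #0x6a → r5=0x6a
epilogue: pop r2=0x4f, sp=0xa2
r2: callee-saved, written=True
r4: caller-saved, written=True
r7: caller-saved, written=False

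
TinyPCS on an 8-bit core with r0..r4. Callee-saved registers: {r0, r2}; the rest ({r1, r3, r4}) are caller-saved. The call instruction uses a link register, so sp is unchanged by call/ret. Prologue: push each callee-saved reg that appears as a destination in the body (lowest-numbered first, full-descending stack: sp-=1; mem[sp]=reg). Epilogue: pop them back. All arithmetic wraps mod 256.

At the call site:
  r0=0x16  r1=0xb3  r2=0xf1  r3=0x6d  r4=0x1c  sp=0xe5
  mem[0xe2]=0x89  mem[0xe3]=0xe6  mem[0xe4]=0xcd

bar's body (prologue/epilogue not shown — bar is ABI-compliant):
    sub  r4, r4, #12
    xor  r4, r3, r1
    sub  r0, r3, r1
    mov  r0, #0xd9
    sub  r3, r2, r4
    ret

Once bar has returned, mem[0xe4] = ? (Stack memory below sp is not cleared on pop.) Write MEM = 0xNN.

prologue: push r0 -> mem[0xe4]=0x16, sp=0xe4
body[0] sub  r4, r4, #12 -> r4=0x10
body[1] xor  r4, r3, r1 -> r4=0xde
body[2] sub  r0, r3, r1 -> r0=0xba
body[3] mov  r0, #0xd9 -> r0=0xd9
body[4] sub  r3, r2, r4 -> r3=0x13
epilogue: pop r0=0x16, sp=0xe5
prologue pushed ['r0'] at ['0xe4']

MEM = 0x16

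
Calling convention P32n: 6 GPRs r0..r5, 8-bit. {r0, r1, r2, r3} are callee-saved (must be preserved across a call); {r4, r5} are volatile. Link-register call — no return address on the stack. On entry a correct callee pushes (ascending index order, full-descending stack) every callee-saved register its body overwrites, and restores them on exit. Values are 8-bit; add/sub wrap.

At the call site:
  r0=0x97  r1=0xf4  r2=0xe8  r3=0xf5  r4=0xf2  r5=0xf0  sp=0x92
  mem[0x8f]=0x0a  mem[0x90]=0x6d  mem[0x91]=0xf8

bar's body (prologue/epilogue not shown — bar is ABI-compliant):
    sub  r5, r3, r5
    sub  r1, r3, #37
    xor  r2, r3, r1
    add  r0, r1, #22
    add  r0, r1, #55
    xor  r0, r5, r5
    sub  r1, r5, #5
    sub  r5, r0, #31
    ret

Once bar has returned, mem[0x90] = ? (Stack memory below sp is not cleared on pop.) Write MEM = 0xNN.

MEM = 0xf4

prologue: push r0 -> mem[0x91]=0x97, sp=0x91
prologue: push r1 -> mem[0x90]=0xf4, sp=0x90
prologue: push r2 -> mem[0x8f]=0xe8, sp=0x8f
body[0] sub  r5, r3, r5 -> r5=0x05
body[1] sub  r1, r3, #37 -> r1=0xd0
body[2] xor  r2, r3, r1 -> r2=0x25
body[3] add  r0, r1, #22 -> r0=0xe6
body[4] add  r0, r1, #55 -> r0=0x07
body[5] xor  r0, r5, r5 -> r0=0x00
body[6] sub  r1, r5, #5 -> r1=0x00
body[7] sub  r5, r0, #31 -> r5=0xe1
epilogue: pop r2=0xe8, sp=0x90
epilogue: pop r1=0xf4, sp=0x91
epilogue: pop r0=0x97, sp=0x92
prologue pushed ['r0', 'r1', 'r2'] at ['0x91', '0x90', '0x8f']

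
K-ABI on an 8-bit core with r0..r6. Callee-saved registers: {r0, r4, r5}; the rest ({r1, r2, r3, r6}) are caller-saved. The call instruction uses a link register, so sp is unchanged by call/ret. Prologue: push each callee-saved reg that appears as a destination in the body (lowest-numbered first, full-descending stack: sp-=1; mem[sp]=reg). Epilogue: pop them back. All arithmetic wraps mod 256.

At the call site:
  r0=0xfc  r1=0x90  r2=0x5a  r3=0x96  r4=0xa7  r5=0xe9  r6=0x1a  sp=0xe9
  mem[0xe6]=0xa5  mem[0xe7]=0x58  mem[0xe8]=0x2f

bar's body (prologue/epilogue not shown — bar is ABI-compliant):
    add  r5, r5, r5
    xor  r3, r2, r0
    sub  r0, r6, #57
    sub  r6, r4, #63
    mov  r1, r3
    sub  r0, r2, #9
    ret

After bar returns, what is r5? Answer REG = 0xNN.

prologue: push r0 → mem[0xe8]=0xfc, sp=0xe8
prologue: push r5 → mem[0xe7]=0xe9, sp=0xe7
body[0] add  r5, r5, r5 → r5=0xd2
body[1] xor  r3, r2, r0 → r3=0xa6
body[2] sub  r0, r6, #57 → r0=0xe1
body[3] sub  r6, r4, #63 → r6=0x68
body[4] mov  r1, r3 → r1=0xa6
body[5] sub  r0, r2, #9 → r0=0x51
epilogue: pop r5=0xe9, sp=0xe8
epilogue: pop r0=0xfc, sp=0xe9
r5 is callee-saved → restored

REG = 0xe9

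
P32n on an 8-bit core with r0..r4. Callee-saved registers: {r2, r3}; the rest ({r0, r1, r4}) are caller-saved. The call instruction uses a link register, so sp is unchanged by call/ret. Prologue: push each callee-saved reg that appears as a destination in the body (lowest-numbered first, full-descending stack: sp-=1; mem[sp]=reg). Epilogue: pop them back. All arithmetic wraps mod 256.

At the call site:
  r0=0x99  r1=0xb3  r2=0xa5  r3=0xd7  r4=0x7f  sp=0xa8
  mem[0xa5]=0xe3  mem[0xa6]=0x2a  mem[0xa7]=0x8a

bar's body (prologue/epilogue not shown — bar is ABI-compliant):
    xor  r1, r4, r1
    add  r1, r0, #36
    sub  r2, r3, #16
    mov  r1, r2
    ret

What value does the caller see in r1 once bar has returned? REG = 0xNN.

prologue: push r2 → mem[0xa7]=0xa5, sp=0xa7
body[0] xor  r1, r4, r1 → r1=0xcc
body[1] add  r1, r0, #36 → r1=0xbd
body[2] sub  r2, r3, #16 → r2=0xc7
body[3] mov  r1, r2 → r1=0xc7
epilogue: pop r2=0xa5, sp=0xa8
r1 is caller-saved → body value

REG = 0xc7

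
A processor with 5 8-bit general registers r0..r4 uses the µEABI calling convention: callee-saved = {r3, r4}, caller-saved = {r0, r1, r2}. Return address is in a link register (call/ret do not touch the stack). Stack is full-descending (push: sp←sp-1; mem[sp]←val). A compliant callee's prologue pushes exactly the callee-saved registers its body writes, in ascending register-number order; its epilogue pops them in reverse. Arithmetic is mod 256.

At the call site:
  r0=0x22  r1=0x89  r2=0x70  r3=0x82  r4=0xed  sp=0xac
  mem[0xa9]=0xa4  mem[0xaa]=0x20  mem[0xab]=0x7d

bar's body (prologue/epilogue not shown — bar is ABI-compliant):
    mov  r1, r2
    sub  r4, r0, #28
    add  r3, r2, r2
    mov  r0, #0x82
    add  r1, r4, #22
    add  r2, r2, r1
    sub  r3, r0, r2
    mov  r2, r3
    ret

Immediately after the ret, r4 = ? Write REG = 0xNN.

REG = 0xed

prologue: push r3 -> mem[0xab]=0x82, sp=0xab
prologue: push r4 -> mem[0xaa]=0xed, sp=0xaa
body[0] mov  r1, r2 -> r1=0x70
body[1] sub  r4, r0, #28 -> r4=0x06
body[2] add  r3, r2, r2 -> r3=0xe0
body[3] mov  r0, #0x82 -> r0=0x82
body[4] add  r1, r4, #22 -> r1=0x1c
body[5] add  r2, r2, r1 -> r2=0x8c
body[6] sub  r3, r0, r2 -> r3=0xf6
body[7] mov  r2, r3 -> r2=0xf6
epilogue: pop r4=0xed, sp=0xab
epilogue: pop r3=0x82, sp=0xac
r4 is callee-saved -> restored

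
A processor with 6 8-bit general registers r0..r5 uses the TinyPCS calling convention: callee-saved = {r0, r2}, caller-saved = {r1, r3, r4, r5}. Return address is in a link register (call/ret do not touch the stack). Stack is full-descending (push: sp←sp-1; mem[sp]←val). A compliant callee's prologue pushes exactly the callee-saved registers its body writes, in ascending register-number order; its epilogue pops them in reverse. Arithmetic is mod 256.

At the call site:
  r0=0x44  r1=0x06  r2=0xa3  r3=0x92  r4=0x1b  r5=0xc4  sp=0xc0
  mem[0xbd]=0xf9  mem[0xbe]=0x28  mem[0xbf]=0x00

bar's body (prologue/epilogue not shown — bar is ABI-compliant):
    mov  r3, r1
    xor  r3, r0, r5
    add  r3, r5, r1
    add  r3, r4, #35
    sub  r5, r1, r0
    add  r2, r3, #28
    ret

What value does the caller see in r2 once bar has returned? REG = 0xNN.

prologue: push r2 -> mem[0xbf]=0xa3, sp=0xbf
body[0] mov  r3, r1 -> r3=0x06
body[1] xor  r3, r0, r5 -> r3=0x80
body[2] add  r3, r5, r1 -> r3=0xca
body[3] add  r3, r4, #35 -> r3=0x3e
body[4] sub  r5, r1, r0 -> r5=0xc2
body[5] add  r2, r3, #28 -> r2=0x5a
epilogue: pop r2=0xa3, sp=0xc0
r2 is callee-saved -> restored

REG = 0xa3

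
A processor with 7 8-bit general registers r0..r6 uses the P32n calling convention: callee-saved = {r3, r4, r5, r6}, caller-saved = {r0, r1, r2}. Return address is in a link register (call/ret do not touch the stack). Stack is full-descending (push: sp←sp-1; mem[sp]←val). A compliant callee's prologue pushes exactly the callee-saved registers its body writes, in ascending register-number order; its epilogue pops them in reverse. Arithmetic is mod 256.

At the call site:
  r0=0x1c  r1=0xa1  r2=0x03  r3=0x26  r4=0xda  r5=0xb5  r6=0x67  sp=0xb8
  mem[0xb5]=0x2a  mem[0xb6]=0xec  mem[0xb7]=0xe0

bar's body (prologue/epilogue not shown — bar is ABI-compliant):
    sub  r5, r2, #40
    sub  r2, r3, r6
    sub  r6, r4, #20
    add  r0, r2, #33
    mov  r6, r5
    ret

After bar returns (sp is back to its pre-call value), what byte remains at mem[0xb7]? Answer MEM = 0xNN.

prologue: push r5 -> mem[0xb7]=0xb5, sp=0xb7
prologue: push r6 -> mem[0xb6]=0x67, sp=0xb6
body[0] sub  r5, r2, #40 -> r5=0xdb
body[1] sub  r2, r3, r6 -> r2=0xbf
body[2] sub  r6, r4, #20 -> r6=0xc6
body[3] add  r0, r2, #33 -> r0=0xe0
body[4] mov  r6, r5 -> r6=0xdb
epilogue: pop r6=0x67, sp=0xb7
epilogue: pop r5=0xb5, sp=0xb8
prologue pushed ['r5', 'r6'] at ['0xb7', '0xb6']

MEM = 0xb5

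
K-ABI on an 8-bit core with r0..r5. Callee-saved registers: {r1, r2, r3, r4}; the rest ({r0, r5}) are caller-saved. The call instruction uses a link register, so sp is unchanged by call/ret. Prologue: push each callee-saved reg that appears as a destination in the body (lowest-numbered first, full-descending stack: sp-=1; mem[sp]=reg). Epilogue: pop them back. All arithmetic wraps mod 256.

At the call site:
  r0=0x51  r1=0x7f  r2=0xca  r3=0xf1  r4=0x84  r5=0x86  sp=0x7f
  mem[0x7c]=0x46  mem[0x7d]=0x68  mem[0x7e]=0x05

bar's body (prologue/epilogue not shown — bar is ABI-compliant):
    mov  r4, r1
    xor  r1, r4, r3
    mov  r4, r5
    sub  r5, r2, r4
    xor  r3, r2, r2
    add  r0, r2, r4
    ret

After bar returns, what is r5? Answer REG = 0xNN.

prologue: push r1 -> mem[0x7e]=0x7f, sp=0x7e
prologue: push r3 -> mem[0x7d]=0xf1, sp=0x7d
prologue: push r4 -> mem[0x7c]=0x84, sp=0x7c
body[0] mov  r4, r1 -> r4=0x7f
body[1] xor  r1, r4, r3 -> r1=0x8e
body[2] mov  r4, r5 -> r4=0x86
body[3] sub  r5, r2, r4 -> r5=0x44
body[4] xor  r3, r2, r2 -> r3=0x00
body[5] add  r0, r2, r4 -> r0=0x50
epilogue: pop r4=0x84, sp=0x7d
epilogue: pop r3=0xf1, sp=0x7e
epilogue: pop r1=0x7f, sp=0x7f
r5 is caller-saved -> body value

REG = 0x44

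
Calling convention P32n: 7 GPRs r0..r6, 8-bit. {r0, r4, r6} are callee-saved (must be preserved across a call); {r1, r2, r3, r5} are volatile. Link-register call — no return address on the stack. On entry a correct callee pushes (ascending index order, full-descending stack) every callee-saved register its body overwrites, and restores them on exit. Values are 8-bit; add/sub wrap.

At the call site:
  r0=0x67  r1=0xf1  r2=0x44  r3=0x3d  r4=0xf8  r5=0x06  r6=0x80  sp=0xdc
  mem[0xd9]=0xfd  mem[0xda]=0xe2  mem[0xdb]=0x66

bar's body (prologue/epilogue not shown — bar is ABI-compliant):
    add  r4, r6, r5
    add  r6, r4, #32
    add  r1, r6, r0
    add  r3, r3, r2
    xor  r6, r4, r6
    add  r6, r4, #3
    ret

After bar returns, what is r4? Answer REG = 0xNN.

REG = 0xf8

prologue: push r4 -> mem[0xdb]=0xf8, sp=0xdb
prologue: push r6 -> mem[0xda]=0x80, sp=0xda
body[0] add  r4, r6, r5 -> r4=0x86
body[1] add  r6, r4, #32 -> r6=0xa6
body[2] add  r1, r6, r0 -> r1=0x0d
body[3] add  r3, r3, r2 -> r3=0x81
body[4] xor  r6, r4, r6 -> r6=0x20
body[5] add  r6, r4, #3 -> r6=0x89
epilogue: pop r6=0x80, sp=0xdb
epilogue: pop r4=0xf8, sp=0xdc
r4 is callee-saved -> restored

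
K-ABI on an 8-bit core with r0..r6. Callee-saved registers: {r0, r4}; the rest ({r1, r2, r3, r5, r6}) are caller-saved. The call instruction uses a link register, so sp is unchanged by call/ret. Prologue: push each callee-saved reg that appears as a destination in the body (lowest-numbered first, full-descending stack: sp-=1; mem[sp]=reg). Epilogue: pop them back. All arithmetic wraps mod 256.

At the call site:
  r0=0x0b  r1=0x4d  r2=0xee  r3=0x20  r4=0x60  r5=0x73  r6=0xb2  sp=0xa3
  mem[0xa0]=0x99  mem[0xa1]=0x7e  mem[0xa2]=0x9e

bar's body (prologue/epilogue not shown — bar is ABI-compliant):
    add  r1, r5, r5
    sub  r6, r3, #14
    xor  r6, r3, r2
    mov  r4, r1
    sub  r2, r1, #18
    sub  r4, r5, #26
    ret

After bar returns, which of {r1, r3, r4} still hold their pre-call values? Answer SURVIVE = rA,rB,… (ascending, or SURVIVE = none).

SURVIVE = r3,r4

prologue: push r4 -> mem[0xa2]=0x60, sp=0xa2
body[0] add  r1, r5, r5 -> r1=0xe6
body[1] sub  r6, r3, #14 -> r6=0x12
body[2] xor  r6, r3, r2 -> r6=0xce
body[3] mov  r4, r1 -> r4=0xe6
body[4] sub  r2, r1, #18 -> r2=0xd4
body[5] sub  r4, r5, #26 -> r4=0x59
epilogue: pop r4=0x60, sp=0xa3
r1: caller-saved, written=True
r3: caller-saved, written=False
r4: callee-saved, written=True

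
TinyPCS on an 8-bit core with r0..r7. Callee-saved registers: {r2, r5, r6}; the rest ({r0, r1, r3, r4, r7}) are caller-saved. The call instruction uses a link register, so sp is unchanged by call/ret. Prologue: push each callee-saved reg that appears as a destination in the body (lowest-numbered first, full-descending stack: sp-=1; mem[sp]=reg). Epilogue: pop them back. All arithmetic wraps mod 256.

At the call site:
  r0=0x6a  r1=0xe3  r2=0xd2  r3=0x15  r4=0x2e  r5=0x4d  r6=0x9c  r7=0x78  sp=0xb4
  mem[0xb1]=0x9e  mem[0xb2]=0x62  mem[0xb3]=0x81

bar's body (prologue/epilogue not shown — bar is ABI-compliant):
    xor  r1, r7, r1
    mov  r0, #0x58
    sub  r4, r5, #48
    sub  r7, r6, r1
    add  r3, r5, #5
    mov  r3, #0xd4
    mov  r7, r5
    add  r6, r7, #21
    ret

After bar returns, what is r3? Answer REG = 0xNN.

prologue: push r6 → mem[0xb3]=0x9c, sp=0xb3
body[0] xor  r1, r7, r1 → r1=0x9b
body[1] mov  r0, #0x58 → r0=0x58
body[2] sub  r4, r5, #48 → r4=0x1d
body[3] sub  r7, r6, r1 → r7=0x01
body[4] add  r3, r5, #5 → r3=0x52
body[5] mov  r3, #0xd4 → r3=0xd4
body[6] mov  r7, r5 → r7=0x4d
body[7] add  r6, r7, #21 → r6=0x62
epilogue: pop r6=0x9c, sp=0xb4
r3 is caller-saved → body value

REG = 0xd4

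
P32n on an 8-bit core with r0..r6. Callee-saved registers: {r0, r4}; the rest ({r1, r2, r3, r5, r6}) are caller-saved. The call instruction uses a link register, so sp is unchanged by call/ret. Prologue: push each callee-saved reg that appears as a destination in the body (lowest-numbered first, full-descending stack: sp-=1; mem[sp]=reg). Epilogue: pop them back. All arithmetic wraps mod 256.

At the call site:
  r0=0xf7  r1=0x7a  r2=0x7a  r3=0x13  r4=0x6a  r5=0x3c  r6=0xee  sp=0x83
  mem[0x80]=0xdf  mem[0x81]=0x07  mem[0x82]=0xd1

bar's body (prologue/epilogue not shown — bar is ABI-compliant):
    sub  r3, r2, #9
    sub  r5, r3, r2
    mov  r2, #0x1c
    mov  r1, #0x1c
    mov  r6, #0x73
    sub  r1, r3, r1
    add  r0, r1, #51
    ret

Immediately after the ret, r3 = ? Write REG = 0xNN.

prologue: push r0 → mem[0x82]=0xf7, sp=0x82
body[0] sub  r3, r2, #9 → r3=0x71
body[1] sub  r5, r3, r2 → r5=0xf7
body[2] mov  r2, #0x1c → r2=0x1c
body[3] mov  r1, #0x1c → r1=0x1c
body[4] mov  r6, #0x73 → r6=0x73
body[5] sub  r1, r3, r1 → r1=0x55
body[6] add  r0, r1, #51 → r0=0x88
epilogue: pop r0=0xf7, sp=0x83
r3 is caller-saved → body value

REG = 0x71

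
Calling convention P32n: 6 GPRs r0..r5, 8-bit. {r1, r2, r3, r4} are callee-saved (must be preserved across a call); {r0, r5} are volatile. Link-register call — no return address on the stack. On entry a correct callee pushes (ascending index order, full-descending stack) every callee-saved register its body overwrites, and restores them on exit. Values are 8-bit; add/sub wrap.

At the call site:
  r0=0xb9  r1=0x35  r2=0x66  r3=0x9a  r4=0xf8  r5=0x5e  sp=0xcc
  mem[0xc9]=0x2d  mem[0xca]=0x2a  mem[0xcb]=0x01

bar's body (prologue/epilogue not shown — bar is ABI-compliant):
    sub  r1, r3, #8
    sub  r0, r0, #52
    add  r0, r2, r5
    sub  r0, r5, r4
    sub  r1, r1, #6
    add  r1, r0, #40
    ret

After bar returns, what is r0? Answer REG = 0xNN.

prologue: push r1 -> mem[0xcb]=0x35, sp=0xcb
body[0] sub  r1, r3, #8 -> r1=0x92
body[1] sub  r0, r0, #52 -> r0=0x85
body[2] add  r0, r2, r5 -> r0=0xc4
body[3] sub  r0, r5, r4 -> r0=0x66
body[4] sub  r1, r1, #6 -> r1=0x8c
body[5] add  r1, r0, #40 -> r1=0x8e
epilogue: pop r1=0x35, sp=0xcc
r0 is caller-saved -> body value

REG = 0x66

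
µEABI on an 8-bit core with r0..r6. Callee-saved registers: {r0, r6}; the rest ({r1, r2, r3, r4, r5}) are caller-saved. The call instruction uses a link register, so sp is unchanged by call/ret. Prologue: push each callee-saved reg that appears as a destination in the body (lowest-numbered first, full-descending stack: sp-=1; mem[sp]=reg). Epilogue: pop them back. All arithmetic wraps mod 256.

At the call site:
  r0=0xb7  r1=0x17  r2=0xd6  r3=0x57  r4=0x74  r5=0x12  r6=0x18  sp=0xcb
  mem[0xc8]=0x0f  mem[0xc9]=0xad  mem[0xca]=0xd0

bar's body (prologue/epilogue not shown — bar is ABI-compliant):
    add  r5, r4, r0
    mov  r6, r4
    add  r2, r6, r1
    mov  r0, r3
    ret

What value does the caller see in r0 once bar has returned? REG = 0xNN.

prologue: push r0 → mem[0xca]=0xb7, sp=0xca
prologue: push r6 → mem[0xc9]=0x18, sp=0xc9
body[0] add  r5, r4, r0 → r5=0x2b
body[1] mov  r6, r4 → r6=0x74
body[2] add  r2, r6, r1 → r2=0x8b
body[3] mov  r0, r3 → r0=0x57
epilogue: pop r6=0x18, sp=0xca
epilogue: pop r0=0xb7, sp=0xcb
r0 is callee-saved → restored

REG = 0xb7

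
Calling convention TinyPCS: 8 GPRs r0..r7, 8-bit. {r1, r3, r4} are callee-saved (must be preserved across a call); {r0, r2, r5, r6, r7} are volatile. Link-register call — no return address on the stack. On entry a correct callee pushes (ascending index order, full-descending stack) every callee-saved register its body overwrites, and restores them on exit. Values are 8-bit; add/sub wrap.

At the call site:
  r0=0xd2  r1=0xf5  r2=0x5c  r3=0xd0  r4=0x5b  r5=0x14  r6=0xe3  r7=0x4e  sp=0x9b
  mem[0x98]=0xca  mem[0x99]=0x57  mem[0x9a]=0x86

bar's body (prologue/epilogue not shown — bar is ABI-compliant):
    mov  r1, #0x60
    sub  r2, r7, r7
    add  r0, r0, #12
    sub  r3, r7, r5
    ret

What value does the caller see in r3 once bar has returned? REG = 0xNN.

prologue: push r1 -> mem[0x9a]=0xf5, sp=0x9a
prologue: push r3 -> mem[0x99]=0xd0, sp=0x99
body[0] mov  r1, #0x60 -> r1=0x60
body[1] sub  r2, r7, r7 -> r2=0x00
body[2] add  r0, r0, #12 -> r0=0xde
body[3] sub  r3, r7, r5 -> r3=0x3a
epilogue: pop r3=0xd0, sp=0x9a
epilogue: pop r1=0xf5, sp=0x9b
r3 is callee-saved -> restored

REG = 0xd0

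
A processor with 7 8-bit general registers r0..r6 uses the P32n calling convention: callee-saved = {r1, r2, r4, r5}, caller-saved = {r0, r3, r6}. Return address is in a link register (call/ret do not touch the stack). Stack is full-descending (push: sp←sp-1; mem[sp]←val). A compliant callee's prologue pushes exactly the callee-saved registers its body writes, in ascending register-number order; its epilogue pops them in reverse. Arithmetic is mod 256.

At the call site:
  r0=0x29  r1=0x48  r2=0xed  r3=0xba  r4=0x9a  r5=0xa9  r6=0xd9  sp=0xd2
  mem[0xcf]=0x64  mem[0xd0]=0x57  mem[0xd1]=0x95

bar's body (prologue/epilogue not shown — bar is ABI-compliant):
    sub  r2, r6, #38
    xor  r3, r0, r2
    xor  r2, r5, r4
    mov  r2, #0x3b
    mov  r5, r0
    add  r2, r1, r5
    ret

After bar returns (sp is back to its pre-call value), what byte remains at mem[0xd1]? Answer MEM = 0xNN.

prologue: push r2 -> mem[0xd1]=0xed, sp=0xd1
prologue: push r5 -> mem[0xd0]=0xa9, sp=0xd0
body[0] sub  r2, r6, #38 -> r2=0xb3
body[1] xor  r3, r0, r2 -> r3=0x9a
body[2] xor  r2, r5, r4 -> r2=0x33
body[3] mov  r2, #0x3b -> r2=0x3b
body[4] mov  r5, r0 -> r5=0x29
body[5] add  r2, r1, r5 -> r2=0x71
epilogue: pop r5=0xa9, sp=0xd1
epilogue: pop r2=0xed, sp=0xd2
prologue pushed ['r2', 'r5'] at ['0xd1', '0xd0']

MEM = 0xed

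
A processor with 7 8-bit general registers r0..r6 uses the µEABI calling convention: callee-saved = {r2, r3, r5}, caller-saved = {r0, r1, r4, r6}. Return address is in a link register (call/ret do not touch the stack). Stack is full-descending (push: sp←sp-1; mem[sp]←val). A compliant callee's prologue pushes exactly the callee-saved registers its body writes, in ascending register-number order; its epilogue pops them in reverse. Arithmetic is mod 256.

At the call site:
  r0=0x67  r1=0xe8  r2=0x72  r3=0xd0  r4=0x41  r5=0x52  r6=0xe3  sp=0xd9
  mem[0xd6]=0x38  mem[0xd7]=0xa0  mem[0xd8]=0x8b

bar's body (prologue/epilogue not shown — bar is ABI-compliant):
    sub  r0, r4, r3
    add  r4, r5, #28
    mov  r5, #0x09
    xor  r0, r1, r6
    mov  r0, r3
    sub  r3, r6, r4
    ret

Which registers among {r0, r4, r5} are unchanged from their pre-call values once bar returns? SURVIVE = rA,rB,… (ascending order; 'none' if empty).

prologue: push r3 → mem[0xd8]=0xd0, sp=0xd8
prologue: push r5 → mem[0xd7]=0x52, sp=0xd7
body[0] sub  r0, r4, r3 → r0=0x71
body[1] add  r4, r5, #28 → r4=0x6e
body[2] mov  r5, #0x09 → r5=0x09
body[3] xor  r0, r1, r6 → r0=0x0b
body[4] mov  r0, r3 → r0=0xd0
body[5] sub  r3, r6, r4 → r3=0x75
epilogue: pop r5=0x52, sp=0xd8
epilogue: pop r3=0xd0, sp=0xd9
r0: caller-saved, written=True
r4: caller-saved, written=True
r5: callee-saved, written=True

SURVIVE = r5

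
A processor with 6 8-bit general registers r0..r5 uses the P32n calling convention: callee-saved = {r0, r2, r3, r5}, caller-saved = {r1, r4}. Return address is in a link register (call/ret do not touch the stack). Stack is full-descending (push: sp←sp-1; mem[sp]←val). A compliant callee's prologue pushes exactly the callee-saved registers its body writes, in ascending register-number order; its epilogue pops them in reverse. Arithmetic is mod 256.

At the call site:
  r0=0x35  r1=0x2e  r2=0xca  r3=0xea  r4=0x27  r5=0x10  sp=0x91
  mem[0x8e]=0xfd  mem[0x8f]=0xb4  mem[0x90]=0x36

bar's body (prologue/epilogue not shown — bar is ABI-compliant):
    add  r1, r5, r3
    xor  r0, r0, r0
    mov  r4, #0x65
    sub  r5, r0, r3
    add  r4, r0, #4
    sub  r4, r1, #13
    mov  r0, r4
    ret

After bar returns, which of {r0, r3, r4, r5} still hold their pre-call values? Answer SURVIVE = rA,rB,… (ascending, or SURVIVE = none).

SURVIVE = r0,r3,r5

prologue: push r0 → mem[0x90]=0x35, sp=0x90
prologue: push r5 → mem[0x8f]=0x10, sp=0x8f
body[0] add  r1, r5, r3 → r1=0xfa
body[1] xor  r0, r0, r0 → r0=0x00
body[2] mov  r4, #0x65 → r4=0x65
body[3] sub  r5, r0, r3 → r5=0x16
body[4] add  r4, r0, #4 → r4=0x04
body[5] sub  r4, r1, #13 → r4=0xed
body[6] mov  r0, r4 → r0=0xed
epilogue: pop r5=0x10, sp=0x90
epilogue: pop r0=0x35, sp=0x91
r0: callee-saved, written=True
r3: callee-saved, written=False
r4: caller-saved, written=True
r5: callee-saved, written=True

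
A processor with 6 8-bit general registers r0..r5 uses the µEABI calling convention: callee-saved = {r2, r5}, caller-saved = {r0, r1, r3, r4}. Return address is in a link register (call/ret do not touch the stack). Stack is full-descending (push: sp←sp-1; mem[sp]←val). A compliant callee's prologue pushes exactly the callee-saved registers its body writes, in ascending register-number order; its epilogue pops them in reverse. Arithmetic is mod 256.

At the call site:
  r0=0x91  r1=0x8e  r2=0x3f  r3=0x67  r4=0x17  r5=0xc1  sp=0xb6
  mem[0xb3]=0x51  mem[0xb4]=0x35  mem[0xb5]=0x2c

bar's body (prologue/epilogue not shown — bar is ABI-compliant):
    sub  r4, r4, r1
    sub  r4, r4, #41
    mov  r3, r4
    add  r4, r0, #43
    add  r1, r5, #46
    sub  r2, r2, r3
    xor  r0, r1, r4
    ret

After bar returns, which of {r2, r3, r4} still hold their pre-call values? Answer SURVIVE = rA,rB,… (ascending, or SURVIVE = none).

SURVIVE = r2

prologue: push r2 → mem[0xb5]=0x3f, sp=0xb5
body[0] sub  r4, r4, r1 → r4=0x89
body[1] sub  r4, r4, #41 → r4=0x60
body[2] mov  r3, r4 → r3=0x60
body[3] add  r4, r0, #43 → r4=0xbc
body[4] add  r1, r5, #46 → r1=0xef
body[5] sub  r2, r2, r3 → r2=0xdf
body[6] xor  r0, r1, r4 → r0=0x53
epilogue: pop r2=0x3f, sp=0xb6
r2: callee-saved, written=True
r3: caller-saved, written=True
r4: caller-saved, written=True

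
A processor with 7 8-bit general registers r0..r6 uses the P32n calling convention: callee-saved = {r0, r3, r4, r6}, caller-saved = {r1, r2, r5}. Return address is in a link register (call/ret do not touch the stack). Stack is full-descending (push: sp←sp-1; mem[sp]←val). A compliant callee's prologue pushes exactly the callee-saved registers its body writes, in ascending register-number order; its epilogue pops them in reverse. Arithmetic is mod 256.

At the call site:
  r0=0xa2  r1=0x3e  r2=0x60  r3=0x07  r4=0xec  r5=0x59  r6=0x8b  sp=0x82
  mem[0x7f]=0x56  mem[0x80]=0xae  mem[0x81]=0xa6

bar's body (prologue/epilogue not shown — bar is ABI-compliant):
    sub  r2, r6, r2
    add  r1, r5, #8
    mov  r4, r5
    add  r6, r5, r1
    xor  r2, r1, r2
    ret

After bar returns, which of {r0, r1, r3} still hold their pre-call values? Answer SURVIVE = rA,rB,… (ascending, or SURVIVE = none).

SURVIVE = r0,r3

prologue: push r4 -> mem[0x81]=0xec, sp=0x81
prologue: push r6 -> mem[0x80]=0x8b, sp=0x80
body[0] sub  r2, r6, r2 -> r2=0x2b
body[1] add  r1, r5, #8 -> r1=0x61
body[2] mov  r4, r5 -> r4=0x59
body[3] add  r6, r5, r1 -> r6=0xba
body[4] xor  r2, r1, r2 -> r2=0x4a
epilogue: pop r6=0x8b, sp=0x81
epilogue: pop r4=0xec, sp=0x82
r0: callee-saved, written=False
r1: caller-saved, written=True
r3: callee-saved, written=False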